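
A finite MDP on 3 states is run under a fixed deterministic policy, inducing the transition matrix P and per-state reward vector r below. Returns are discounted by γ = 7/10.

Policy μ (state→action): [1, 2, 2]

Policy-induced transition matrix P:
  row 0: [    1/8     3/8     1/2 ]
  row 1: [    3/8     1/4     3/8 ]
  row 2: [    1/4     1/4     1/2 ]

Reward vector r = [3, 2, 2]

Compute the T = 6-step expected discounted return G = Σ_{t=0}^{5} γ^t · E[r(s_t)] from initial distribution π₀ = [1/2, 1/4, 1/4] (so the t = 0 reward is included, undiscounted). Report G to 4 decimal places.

t=0: π = [0.5000, 0.2500, 0.2500], E[r] = 2.5000, γ^t·E[r] = 2.500000, running G = 2.500000
t=1: π = [0.2188, 0.3125, 0.4688], E[r] = 2.2188, γ^t·E[r] = 1.553125, running G = 4.053125
t=2: π = [0.2617, 0.2773, 0.4609], E[r] = 2.2617, γ^t·E[r] = 1.108242, running G = 5.161367
t=3: π = [0.2520, 0.2827, 0.4653], E[r] = 2.2520, γ^t·E[r] = 0.772420, running G = 5.933787
t=4: π = [0.2538, 0.2815, 0.4647], E[r] = 2.2538, γ^t·E[r] = 0.541148, running G = 6.474935
t=5: π = [0.2535, 0.2817, 0.4648], E[r] = 2.2535, γ^t·E[r] = 0.378738, running G = 6.853674

G = 6.8537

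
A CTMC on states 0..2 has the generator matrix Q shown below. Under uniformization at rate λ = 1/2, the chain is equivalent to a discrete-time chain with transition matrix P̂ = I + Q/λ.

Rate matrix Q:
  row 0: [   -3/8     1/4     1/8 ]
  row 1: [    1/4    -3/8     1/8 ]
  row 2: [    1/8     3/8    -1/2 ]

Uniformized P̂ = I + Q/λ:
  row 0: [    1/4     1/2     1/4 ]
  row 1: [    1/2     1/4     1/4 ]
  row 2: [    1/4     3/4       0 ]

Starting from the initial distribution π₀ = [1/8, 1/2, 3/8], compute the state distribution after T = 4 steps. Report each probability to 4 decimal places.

π = [0.3618, 0.4375, 0.2007]

t=0: π = [0.1250, 0.5000, 0.3750]
t=1: π = [0.3750, 0.4688, 0.1563]
t=2: π = [0.3672, 0.4219, 0.2109]
t=3: π = [0.3555, 0.4473, 0.1973]
t=4: π = [0.3618, 0.4375, 0.2007]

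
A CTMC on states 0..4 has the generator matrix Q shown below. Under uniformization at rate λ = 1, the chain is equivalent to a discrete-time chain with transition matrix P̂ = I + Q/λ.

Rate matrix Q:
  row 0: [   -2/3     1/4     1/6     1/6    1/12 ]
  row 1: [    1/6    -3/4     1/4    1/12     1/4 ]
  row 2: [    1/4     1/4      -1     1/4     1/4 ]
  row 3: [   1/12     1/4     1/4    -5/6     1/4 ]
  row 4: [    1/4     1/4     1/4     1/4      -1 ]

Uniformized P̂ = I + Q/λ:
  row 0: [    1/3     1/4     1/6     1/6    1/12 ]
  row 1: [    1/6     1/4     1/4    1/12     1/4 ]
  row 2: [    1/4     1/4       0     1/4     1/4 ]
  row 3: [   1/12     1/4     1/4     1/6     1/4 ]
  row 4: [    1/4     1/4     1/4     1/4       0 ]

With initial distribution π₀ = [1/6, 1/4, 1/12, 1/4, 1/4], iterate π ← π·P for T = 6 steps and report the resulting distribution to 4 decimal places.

t=0: π = [0.1667, 0.2500, 0.0833, 0.2500, 0.2500]
t=1: π = [0.2014, 0.2500, 0.2153, 0.1736, 0.1597]
t=2: π = [0.2170, 0.2500, 0.1794, 0.1771, 0.1765]
t=3: π = [0.2177, 0.2500, 0.1871, 0.1755, 0.1697]
t=4: π = [0.2181, 0.2500, 0.1851, 0.1756, 0.1713]
t=5: π = [0.2181, 0.2500, 0.1856, 0.1755, 0.1708]
t=6: π = [0.2181, 0.2500, 0.1854, 0.1755, 0.1709]

π = [0.2181, 0.2500, 0.1854, 0.1755, 0.1709]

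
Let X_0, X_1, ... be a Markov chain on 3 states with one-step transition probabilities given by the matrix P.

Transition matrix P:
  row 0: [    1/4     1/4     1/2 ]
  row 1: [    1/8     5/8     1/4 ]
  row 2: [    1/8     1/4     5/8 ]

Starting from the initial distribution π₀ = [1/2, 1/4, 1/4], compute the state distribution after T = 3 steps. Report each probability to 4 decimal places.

π = [0.1436, 0.3921, 0.4644]

t=0: π = [0.5000, 0.2500, 0.2500]
t=1: π = [0.1875, 0.3438, 0.4688]
t=2: π = [0.1484, 0.3789, 0.4727]
t=3: π = [0.1436, 0.3921, 0.4644]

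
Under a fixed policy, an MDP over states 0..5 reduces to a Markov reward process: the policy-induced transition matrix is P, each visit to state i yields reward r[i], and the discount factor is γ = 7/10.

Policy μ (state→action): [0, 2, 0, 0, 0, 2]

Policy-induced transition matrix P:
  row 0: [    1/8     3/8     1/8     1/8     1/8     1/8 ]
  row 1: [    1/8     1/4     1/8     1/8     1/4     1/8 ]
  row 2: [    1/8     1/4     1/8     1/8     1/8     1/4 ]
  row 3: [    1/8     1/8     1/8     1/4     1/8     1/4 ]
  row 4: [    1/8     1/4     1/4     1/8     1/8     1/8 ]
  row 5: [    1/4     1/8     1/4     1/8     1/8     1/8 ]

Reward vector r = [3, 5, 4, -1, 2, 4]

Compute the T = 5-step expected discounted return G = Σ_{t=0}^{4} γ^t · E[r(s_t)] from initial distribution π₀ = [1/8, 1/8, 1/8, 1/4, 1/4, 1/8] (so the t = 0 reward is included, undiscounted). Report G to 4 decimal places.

G = 7.6423

t=0: π = [0.1250, 0.1250, 0.1250, 0.2500, 0.2500, 0.1250], E[r] = 2.2500, γ^t·E[r] = 2.250000, running G = 2.250000
t=1: π = [0.1406, 0.2188, 0.1719, 0.1563, 0.1406, 0.1719], E[r] = 3.0156, γ^t·E[r] = 2.110938, running G = 4.360938
t=2: π = [0.1465, 0.2266, 0.1641, 0.1445, 0.1523, 0.1660], E[r] = 3.0527, γ^t·E[r] = 1.495840, running G = 5.856777
t=3: π = [0.1458, 0.2295, 0.1648, 0.1431, 0.1533, 0.1636], E[r] = 3.0618, γ^t·E[r] = 1.050186, running G = 6.906964
t=4: π = [0.1454, 0.2299, 0.1646, 0.1429, 0.1537, 0.1635], E[r] = 3.0627, γ^t·E[r] = 0.735343, running G = 7.642307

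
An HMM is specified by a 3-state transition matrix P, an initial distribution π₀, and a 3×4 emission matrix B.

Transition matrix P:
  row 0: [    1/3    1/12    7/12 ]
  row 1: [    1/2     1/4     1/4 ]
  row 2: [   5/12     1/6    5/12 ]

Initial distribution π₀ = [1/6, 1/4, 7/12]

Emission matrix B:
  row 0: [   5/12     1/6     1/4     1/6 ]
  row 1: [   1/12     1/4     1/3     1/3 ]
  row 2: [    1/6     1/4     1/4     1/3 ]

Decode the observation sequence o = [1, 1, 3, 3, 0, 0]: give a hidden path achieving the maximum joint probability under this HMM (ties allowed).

t=0: δ = [2.778e-02, 6.250e-02, 1.458e-01]  (obs o_0=1)
t=1: δ = [1.013e-02, 6.076e-03, 1.519e-02]  ψ = [2, 2, 2]  (obs o_1=1)
t=2: δ = [1.055e-03, 8.439e-04, 2.110e-03]  ψ = [2, 2, 2]  (obs o_2=3)
t=3: δ = [1.465e-04, 1.172e-04, 2.930e-04]  ψ = [2, 2, 2]  (obs o_3=3)
t=4: δ = [5.087e-05, 4.070e-06, 2.035e-05]  ψ = [2, 2, 2]  (obs o_4=0)
t=5: δ = [7.066e-06, 3.533e-07, 4.946e-06]  ψ = [0, 0, 0]  (obs o_5=0)
backtrack: best end state = 0; path = [2, 2, 2, 2, 0, 0]

path = [2, 2, 2, 2, 0, 0]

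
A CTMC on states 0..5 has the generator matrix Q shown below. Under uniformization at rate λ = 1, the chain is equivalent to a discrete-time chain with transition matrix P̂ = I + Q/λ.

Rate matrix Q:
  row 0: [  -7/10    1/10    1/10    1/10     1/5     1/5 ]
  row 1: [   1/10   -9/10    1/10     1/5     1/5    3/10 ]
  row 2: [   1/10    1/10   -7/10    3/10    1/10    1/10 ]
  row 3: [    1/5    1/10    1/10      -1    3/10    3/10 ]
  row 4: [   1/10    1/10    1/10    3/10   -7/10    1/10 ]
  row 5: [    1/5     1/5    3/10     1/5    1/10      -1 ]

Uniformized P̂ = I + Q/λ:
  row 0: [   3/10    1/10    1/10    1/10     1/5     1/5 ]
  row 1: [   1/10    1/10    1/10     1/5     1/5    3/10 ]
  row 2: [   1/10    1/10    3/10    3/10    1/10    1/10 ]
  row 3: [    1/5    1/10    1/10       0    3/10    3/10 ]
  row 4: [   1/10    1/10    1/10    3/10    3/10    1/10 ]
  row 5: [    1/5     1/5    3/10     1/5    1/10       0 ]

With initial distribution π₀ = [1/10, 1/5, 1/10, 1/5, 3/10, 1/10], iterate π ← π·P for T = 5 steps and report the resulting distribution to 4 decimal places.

t=0: π = [0.1000, 0.2000, 0.1000, 0.2000, 0.3000, 0.1000]
t=1: π = [0.1500, 0.1100, 0.1400, 0.1900, 0.2300, 0.1800]
t=2: π = [0.1670, 0.1180, 0.1640, 0.1840, 0.2100, 0.1570]
t=3: π = [0.1675, 0.1157, 0.1642, 0.1839, 0.2073, 0.1614]
t=4: π = [0.1680, 0.1161, 0.1651, 0.1836, 0.2066, 0.1605]
t=5: π = [0.1680, 0.1161, 0.1651, 0.1836, 0.2065, 0.1607]

π = [0.1680, 0.1161, 0.1651, 0.1836, 0.2065, 0.1607]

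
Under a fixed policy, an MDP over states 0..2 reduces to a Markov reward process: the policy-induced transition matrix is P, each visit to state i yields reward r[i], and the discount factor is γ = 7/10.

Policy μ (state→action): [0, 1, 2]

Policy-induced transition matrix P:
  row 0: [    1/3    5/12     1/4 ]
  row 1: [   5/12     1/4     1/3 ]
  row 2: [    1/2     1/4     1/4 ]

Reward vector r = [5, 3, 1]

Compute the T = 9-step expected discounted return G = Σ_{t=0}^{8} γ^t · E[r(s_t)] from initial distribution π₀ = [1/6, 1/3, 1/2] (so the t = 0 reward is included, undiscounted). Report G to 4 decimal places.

t=0: π = [0.1667, 0.3333, 0.5000], E[r] = 2.3333, γ^t·E[r] = 2.333333, running G = 2.333333
t=1: π = [0.4444, 0.2778, 0.2778], E[r] = 3.3333, γ^t·E[r] = 2.333333, running G = 4.666667
t=2: π = [0.4028, 0.3241, 0.2731], E[r] = 3.2593, γ^t·E[r] = 1.597037, running G = 6.263704
t=3: π = [0.4059, 0.3171, 0.2770], E[r] = 3.2577, γ^t·E[r] = 1.117397, running G = 7.381100
t=4: π = [0.4059, 0.3176, 0.2764], E[r] = 3.2590, γ^t·E[r] = 0.782486, running G = 8.163587
t=5: π = [0.4059, 0.3177, 0.2765], E[r] = 3.2588, γ^t·E[r] = 0.547708, running G = 8.711295
t=6: π = [0.4059, 0.3176, 0.2765], E[r] = 3.2588, γ^t·E[r] = 0.383397, running G = 9.094692
t=7: π = [0.4059, 0.3176, 0.2765], E[r] = 3.2588, γ^t·E[r] = 0.268378, running G = 9.363070
t=8: π = [0.4059, 0.3176, 0.2765], E[r] = 3.2588, γ^t·E[r] = 0.187865, running G = 9.550935

G = 9.5509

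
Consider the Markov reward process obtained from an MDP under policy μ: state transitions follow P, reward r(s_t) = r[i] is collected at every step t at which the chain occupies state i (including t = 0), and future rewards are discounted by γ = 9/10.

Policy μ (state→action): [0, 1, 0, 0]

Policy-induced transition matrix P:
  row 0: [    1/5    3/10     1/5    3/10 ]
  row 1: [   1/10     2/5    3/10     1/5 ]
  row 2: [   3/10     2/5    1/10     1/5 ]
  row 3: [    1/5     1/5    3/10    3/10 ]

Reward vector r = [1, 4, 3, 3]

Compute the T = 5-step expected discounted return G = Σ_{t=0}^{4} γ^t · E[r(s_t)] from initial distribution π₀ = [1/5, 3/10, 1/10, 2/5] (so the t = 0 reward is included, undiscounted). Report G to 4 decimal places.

t=0: π = [0.2000, 0.3000, 0.1000, 0.4000], E[r] = 2.9000, γ^t·E[r] = 2.900000, running G = 2.900000
t=1: π = [0.1800, 0.3000, 0.2600, 0.2600], E[r] = 2.9400, γ^t·E[r] = 2.646000, running G = 5.546000
t=2: π = [0.1960, 0.3300, 0.2300, 0.2440], E[r] = 2.9380, γ^t·E[r] = 2.379780, running G = 7.925780
t=3: π = [0.1900, 0.3316, 0.2344, 0.2440], E[r] = 2.9516, γ^t·E[r] = 2.151716, running G = 10.077496
t=4: π = [0.1903, 0.3322, 0.2341, 0.2434], E[r] = 2.9516, γ^t·E[r] = 1.936571, running G = 12.014067

G = 12.0141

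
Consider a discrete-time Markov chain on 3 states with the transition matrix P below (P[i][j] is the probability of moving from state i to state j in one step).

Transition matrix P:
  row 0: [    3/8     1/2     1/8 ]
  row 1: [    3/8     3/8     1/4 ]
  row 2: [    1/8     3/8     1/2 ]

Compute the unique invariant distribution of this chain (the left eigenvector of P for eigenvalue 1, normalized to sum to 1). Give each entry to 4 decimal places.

π = [0.3043, 0.4130, 0.2826]

Balance equations π_j = Σ_i π_i·P[i][j]:
  π_0 = 3/8·π_0 + 3/8·π_1 + 1/8·π_2
  π_1 = 1/2·π_0 + 3/8·π_1 + 3/8·π_2
  normalize: π_0 + π_1 + π_2 = 1
Solving the linear system gives exactly π = [7/23, 19/46, 13/46].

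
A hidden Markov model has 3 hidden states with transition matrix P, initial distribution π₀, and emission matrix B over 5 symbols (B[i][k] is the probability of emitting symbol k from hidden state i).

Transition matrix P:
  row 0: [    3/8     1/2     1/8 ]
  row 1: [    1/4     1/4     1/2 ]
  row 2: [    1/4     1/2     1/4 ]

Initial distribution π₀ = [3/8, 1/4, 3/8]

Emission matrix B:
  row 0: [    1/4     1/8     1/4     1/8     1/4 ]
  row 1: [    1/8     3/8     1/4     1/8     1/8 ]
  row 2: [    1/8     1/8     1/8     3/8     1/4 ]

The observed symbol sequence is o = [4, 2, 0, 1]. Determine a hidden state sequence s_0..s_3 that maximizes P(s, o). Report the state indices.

path = [0, 0, 0, 1]

t=0: δ = [9.375e-02, 3.125e-02, 9.375e-02]  (obs o_0=4)
t=1: δ = [8.789e-03, 1.172e-02, 2.930e-03]  ψ = [0, 0, 2]  (obs o_1=2)
t=2: δ = [8.240e-04, 5.493e-04, 7.324e-04]  ψ = [0, 0, 1]  (obs o_2=0)
t=3: δ = [3.862e-05, 1.545e-04, 3.433e-05]  ψ = [0, 0, 1]  (obs o_3=1)
backtrack: best end state = 1; path = [0, 0, 0, 1]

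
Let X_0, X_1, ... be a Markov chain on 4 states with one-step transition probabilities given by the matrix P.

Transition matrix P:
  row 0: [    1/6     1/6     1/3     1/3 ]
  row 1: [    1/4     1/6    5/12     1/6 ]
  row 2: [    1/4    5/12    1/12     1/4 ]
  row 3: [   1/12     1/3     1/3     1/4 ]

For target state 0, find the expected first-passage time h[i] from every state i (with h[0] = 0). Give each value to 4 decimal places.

First-step conditioning: h[0] = 0; for i ≠ 0, h[i] = 1 + Σ_k P[i][k]·h[k].
  h[1] = 1 + 1/6·h[1] + 5/12·h[2] + 1/6·h[3]
  h[2] = 1 + 5/12·h[1] + 1/12·h[2] + 1/4·h[3]
  h[3] = 1 + 1/3·h[1] + 1/3·h[2] + 1/4·h[3]
Solving the 3×3 linear system over states ≠ 0 gives exactly h = [0, 2124/457, 2148/457, 2508/457] (h[0] = 0 is the target).

h = [0.0000, 4.6477, 4.7002, 5.4880]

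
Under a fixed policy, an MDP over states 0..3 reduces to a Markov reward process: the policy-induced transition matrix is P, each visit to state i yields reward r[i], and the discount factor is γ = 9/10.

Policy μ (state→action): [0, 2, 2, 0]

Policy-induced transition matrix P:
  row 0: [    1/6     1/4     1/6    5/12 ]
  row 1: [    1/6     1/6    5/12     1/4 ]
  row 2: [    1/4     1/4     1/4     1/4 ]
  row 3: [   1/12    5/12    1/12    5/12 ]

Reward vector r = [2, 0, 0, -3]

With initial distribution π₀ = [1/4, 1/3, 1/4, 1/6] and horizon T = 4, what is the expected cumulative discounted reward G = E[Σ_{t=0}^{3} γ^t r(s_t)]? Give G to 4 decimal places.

G = -1.5925

t=0: π = [0.2500, 0.3333, 0.2500, 0.1667], E[r] = 0.0000, γ^t·E[r] = 0.000000, running G = 0.000000
t=1: π = [0.1736, 0.2500, 0.2569, 0.3194], E[r] = -0.6111, γ^t·E[r] = -0.550000, running G = -0.550000
t=2: π = [0.1615, 0.2824, 0.2240, 0.3322], E[r] = -0.6736, γ^t·E[r] = -0.545625, running G = -1.095625
t=3: π = [0.1576, 0.2818, 0.2283, 0.3323], E[r] = -0.6815, γ^t·E[r] = -0.496828, running G = -1.592453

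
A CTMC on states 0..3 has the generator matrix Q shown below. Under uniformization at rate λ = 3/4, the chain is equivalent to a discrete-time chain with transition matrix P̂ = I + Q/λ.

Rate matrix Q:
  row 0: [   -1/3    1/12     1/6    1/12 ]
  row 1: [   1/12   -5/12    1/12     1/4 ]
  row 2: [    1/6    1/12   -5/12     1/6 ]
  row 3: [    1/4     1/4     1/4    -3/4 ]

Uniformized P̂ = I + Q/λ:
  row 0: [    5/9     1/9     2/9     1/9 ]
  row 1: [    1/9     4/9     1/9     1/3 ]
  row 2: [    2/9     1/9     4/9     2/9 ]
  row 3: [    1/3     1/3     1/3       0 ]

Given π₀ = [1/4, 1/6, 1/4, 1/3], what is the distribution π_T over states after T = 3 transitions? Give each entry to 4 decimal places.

t=0: π = [0.2500, 0.1667, 0.2500, 0.3333]
t=1: π = [0.3241, 0.2407, 0.2963, 0.1389]
t=2: π = [0.3189, 0.2222, 0.2767, 0.1821]
t=3: π = [0.3241, 0.2257, 0.2793, 0.1710]

π = [0.3241, 0.2257, 0.2793, 0.1710]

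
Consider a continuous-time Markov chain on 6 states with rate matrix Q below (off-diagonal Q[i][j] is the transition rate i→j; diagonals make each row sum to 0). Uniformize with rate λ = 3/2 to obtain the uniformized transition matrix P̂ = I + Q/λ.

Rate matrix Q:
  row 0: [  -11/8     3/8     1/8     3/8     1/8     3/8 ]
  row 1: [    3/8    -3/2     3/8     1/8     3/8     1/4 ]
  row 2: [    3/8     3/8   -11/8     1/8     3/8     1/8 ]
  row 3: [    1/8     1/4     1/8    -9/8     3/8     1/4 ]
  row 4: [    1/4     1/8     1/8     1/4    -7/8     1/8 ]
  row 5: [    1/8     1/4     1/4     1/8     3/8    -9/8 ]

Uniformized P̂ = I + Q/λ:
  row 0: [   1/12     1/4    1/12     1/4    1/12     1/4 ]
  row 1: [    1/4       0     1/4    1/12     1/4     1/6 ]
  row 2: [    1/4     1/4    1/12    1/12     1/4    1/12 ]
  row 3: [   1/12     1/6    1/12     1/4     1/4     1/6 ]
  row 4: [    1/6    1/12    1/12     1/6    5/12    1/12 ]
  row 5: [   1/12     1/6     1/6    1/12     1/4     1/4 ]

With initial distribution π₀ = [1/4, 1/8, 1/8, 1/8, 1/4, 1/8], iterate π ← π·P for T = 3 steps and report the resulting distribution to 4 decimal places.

π = [0.1497, 0.1435, 0.1204, 0.1565, 0.2697, 0.1601]

t=0: π = [0.2500, 0.1250, 0.1250, 0.1250, 0.2500, 0.1250]
t=1: π = [0.1458, 0.1563, 0.1146, 0.1667, 0.2500, 0.1667]
t=2: π = [0.1493, 0.1415, 0.1233, 0.1563, 0.2674, 0.1623]
t=3: π = [0.1497, 0.1435, 0.1204, 0.1565, 0.2697, 0.1601]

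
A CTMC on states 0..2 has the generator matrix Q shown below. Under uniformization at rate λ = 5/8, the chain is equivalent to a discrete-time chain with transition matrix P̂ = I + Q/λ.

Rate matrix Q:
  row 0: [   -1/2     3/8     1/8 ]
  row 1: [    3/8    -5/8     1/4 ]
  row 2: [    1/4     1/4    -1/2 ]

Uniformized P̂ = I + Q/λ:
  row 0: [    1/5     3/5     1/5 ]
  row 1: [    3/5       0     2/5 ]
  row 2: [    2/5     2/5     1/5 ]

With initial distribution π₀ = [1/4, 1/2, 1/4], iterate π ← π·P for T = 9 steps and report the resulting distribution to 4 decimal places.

π = [0.3906, 0.3409, 0.2685]

t=0: π = [0.2500, 0.5000, 0.2500]
t=1: π = [0.4500, 0.2500, 0.3000]
t=2: π = [0.3600, 0.3900, 0.2500]
t=3: π = [0.4060, 0.3160, 0.2780]
t=4: π = [0.3820, 0.3548, 0.2632]
t=5: π = [0.3946, 0.3345, 0.2710]
t=6: π = [0.3880, 0.3451, 0.2669]
t=7: π = [0.3914, 0.3395, 0.2690]
t=8: π = [0.3896, 0.3425, 0.2679]
t=9: π = [0.3906, 0.3409, 0.2685]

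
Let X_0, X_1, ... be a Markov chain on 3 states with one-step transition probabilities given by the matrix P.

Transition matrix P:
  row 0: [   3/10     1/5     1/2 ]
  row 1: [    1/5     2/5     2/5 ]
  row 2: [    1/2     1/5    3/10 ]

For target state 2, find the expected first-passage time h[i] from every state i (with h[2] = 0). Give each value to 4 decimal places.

First-step conditioning: h[2] = 0; for i ≠ 2, h[i] = 1 + Σ_k P[i][k]·h[k].
  h[0] = 1 + 3/10·h[0] + 1/5·h[1]
  h[1] = 1 + 1/5·h[0] + 2/5·h[1]
Solving the 2×2 linear system over states ≠ 2 gives exactly h = [40/19, 45/19, 0] (h[2] = 0 is the target).

h = [2.1053, 2.3684, 0.0000]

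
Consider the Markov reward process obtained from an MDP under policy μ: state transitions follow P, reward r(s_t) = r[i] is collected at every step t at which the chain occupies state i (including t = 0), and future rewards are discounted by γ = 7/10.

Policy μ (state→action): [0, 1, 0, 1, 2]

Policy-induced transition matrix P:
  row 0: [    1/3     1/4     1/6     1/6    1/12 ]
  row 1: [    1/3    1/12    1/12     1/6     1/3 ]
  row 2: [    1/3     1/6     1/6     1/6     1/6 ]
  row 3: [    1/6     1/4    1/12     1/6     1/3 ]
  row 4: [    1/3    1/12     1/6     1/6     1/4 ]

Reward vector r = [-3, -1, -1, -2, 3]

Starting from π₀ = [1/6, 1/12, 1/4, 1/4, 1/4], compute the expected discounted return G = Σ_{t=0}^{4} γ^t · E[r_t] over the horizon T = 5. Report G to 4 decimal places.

G = -2.1435

t=0: π = [0.1667, 0.0833, 0.2500, 0.2500, 0.2500], E[r] = -0.5833, γ^t·E[r] = -0.583333, running G = -0.583333
t=1: π = [0.2917, 0.1736, 0.1389, 0.1667, 0.2292], E[r] = -0.8333, γ^t·E[r] = -0.583333, running G = -1.166667
t=2: π = [0.3056, 0.1713, 0.1383, 0.1667, 0.2182], E[r] = -0.9051, γ^t·E[r] = -0.443495, running G = -1.610162
t=3: π = [0.3056, 0.1736, 0.1385, 0.1667, 0.2157], E[r] = -0.9149, γ^t·E[r] = -0.313821, running G = -1.923983
t=4: π = [0.3056, 0.1736, 0.1383, 0.1667, 0.2159], E[r] = -0.9142, γ^t·E[r] = -0.219509, running G = -2.143492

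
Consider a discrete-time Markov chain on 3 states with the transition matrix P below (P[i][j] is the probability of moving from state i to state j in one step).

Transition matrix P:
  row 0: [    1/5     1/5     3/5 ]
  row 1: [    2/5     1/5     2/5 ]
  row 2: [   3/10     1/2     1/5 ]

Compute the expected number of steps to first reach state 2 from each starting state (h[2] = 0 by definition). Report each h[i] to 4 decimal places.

First-step conditioning: h[2] = 0; for i ≠ 2, h[i] = 1 + Σ_k P[i][k]·h[k].
  h[0] = 1 + 1/5·h[0] + 1/5·h[1]
  h[1] = 1 + 2/5·h[0] + 1/5·h[1]
Solving the 2×2 linear system over states ≠ 2 gives exactly h = [25/14, 15/7, 0] (h[2] = 0 is the target).

h = [1.7857, 2.1429, 0.0000]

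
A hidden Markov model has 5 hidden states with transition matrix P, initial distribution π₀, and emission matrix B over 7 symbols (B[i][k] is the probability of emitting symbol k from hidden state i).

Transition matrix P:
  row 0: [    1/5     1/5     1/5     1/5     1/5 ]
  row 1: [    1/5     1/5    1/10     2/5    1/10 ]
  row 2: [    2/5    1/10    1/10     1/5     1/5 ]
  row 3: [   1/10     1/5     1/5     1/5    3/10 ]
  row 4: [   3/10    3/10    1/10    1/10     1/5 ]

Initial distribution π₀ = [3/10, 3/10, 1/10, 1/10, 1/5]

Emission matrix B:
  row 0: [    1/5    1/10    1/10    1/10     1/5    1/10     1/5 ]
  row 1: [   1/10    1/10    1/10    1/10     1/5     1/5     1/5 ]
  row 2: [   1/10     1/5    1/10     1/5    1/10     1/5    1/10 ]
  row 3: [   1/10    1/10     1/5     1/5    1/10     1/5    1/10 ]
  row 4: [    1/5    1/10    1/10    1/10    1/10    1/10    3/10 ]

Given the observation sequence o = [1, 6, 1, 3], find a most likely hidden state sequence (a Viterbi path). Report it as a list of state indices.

path = [0, 4, 1, 3]

t=0: δ = [3.000e-02, 3.000e-02, 2.000e-02, 1.000e-02, 2.000e-02]  (obs o_0=1)
t=1: δ = [1.600e-03, 1.200e-03, 6.000e-04, 1.200e-03, 1.800e-03]  ψ = [2, 0, 0, 1, 0]  (obs o_1=6)
t=2: δ = [5.400e-05, 5.400e-05, 6.400e-05, 4.800e-05, 3.600e-05]  ψ = [4, 4, 0, 1, 3]  (obs o_2=1)
t=3: δ = [2.560e-06, 1.080e-06, 2.160e-06, 4.320e-06, 1.440e-06]  ψ = [2, 0, 0, 1, 3]  (obs o_3=3)
backtrack: best end state = 3; path = [0, 4, 1, 3]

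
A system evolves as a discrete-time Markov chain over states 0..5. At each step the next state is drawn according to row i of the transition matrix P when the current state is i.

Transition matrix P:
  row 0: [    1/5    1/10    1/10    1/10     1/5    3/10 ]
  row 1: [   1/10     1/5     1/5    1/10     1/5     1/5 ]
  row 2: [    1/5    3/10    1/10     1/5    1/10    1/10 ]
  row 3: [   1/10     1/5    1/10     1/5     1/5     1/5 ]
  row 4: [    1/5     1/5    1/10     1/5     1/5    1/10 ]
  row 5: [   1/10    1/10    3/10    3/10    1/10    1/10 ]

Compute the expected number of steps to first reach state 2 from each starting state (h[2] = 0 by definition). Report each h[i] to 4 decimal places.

h = [6.5096, 5.9074, 0.0000, 6.5637, 6.6727, 5.4201]

First-step conditioning: h[2] = 0; for i ≠ 2, h[i] = 1 + Σ_k P[i][k]·h[k].
  h[0] = 1 + 1/5·h[0] + 1/10·h[1] + 1/10·h[3] + 1/5·h[4] + 3/10·h[5]
  h[1] = 1 + 1/10·h[0] + 1/5·h[1] + 1/10·h[3] + 1/5·h[4] + 1/5·h[5]
  h[3] = 1 + 1/10·h[0] + 1/5·h[1] + 1/5·h[3] + 1/5·h[4] + 1/5·h[5]
  h[4] = 1 + 1/5·h[0] + 1/5·h[1] + 1/5·h[3] + 1/5·h[4] + 1/10·h[5]
  h[5] = 1 + 1/10·h[0] + 1/10·h[1] + 3/10·h[3] + 1/10·h[4] + 1/10·h[5]
Solving the 5×5 linear system over states ≠ 2 gives exactly h = [97390/14961, 29460/4987, 0, 98200/14961, 99830/14961, 27030/4987] (h[2] = 0 is the target).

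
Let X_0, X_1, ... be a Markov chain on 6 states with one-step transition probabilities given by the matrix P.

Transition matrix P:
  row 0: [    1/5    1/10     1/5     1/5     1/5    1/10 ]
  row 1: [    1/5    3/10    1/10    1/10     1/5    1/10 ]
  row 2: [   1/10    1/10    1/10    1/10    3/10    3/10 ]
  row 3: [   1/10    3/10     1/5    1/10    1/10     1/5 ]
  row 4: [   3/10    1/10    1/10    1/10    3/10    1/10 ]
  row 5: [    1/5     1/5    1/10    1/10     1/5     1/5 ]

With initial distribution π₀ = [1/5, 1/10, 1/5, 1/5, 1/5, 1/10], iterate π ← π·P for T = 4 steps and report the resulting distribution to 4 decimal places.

π = [0.1973, 0.1741, 0.1317, 0.1198, 0.2235, 0.1536]

t=0: π = [0.2000, 0.1000, 0.2000, 0.2000, 0.2000, 0.1000]
t=1: π = [0.1800, 0.1700, 0.1400, 0.1200, 0.2200, 0.1700]
t=2: π = [0.1960, 0.1750, 0.1300, 0.1180, 0.2240, 0.1570]
t=3: π = [0.1976, 0.1743, 0.1314, 0.1196, 0.2236, 0.1535]
t=4: π = [0.1973, 0.1741, 0.1317, 0.1198, 0.2235, 0.1536]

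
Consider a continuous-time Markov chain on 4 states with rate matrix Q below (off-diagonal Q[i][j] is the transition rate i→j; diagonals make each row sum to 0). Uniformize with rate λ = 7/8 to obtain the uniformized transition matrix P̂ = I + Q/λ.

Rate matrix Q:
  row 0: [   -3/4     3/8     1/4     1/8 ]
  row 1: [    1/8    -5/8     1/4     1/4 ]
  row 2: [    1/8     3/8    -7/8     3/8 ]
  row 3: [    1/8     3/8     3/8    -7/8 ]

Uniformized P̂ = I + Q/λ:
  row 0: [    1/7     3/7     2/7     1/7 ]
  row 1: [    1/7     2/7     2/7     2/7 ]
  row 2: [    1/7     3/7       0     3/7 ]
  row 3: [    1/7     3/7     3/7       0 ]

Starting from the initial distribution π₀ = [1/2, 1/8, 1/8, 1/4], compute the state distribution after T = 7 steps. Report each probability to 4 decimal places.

t=0: π = [0.5000, 0.1250, 0.1250, 0.2500]
t=1: π = [0.1429, 0.4107, 0.2857, 0.1607]
t=2: π = [0.1429, 0.3699, 0.2270, 0.2602]
t=3: π = [0.1429, 0.3757, 0.2580, 0.2234]
t=4: π = [0.1429, 0.3749, 0.2439, 0.2383]
t=5: π = [0.1429, 0.3750, 0.2501, 0.2321]
t=6: π = [0.1429, 0.3750, 0.2474, 0.2347]
t=7: π = [0.1429, 0.3750, 0.2486, 0.2336]

π = [0.1429, 0.3750, 0.2486, 0.2336]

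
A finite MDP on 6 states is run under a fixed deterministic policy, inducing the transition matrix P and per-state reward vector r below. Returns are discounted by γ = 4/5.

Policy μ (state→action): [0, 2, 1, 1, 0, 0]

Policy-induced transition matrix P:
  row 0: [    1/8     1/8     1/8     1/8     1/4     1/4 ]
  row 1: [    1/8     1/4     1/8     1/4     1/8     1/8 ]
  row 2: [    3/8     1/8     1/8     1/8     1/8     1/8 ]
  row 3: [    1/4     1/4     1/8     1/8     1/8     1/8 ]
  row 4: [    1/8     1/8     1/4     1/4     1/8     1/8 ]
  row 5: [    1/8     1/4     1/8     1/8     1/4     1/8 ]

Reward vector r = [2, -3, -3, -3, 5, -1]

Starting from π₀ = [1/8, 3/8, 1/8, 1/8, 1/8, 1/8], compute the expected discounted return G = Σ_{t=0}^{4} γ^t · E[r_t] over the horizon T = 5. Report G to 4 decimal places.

G = -2.3431

t=0: π = [0.1250, 0.3750, 0.1250, 0.1250, 0.1250, 0.1250], E[r] = -1.1250, γ^t·E[r] = -1.125000, running G = -1.125000
t=1: π = [0.1719, 0.2031, 0.1406, 0.1875, 0.1563, 0.1406], E[r] = -0.6094, γ^t·E[r] = -0.487500, running G = -1.612500
t=2: π = [0.1836, 0.1914, 0.1445, 0.1699, 0.1641, 0.1465], E[r] = -0.4766, γ^t·E[r] = -0.305000, running G = -1.917500
t=3: π = [0.1824, 0.1885, 0.1455, 0.1694, 0.1663, 0.1479], E[r] = -0.4622, γ^t·E[r] = -0.236625, running G = -2.154125
t=4: π = [0.1826, 0.1882, 0.1458, 0.1693, 0.1663, 0.1478], E[r] = -0.4613, γ^t·E[r] = -0.188950, running G = -2.343075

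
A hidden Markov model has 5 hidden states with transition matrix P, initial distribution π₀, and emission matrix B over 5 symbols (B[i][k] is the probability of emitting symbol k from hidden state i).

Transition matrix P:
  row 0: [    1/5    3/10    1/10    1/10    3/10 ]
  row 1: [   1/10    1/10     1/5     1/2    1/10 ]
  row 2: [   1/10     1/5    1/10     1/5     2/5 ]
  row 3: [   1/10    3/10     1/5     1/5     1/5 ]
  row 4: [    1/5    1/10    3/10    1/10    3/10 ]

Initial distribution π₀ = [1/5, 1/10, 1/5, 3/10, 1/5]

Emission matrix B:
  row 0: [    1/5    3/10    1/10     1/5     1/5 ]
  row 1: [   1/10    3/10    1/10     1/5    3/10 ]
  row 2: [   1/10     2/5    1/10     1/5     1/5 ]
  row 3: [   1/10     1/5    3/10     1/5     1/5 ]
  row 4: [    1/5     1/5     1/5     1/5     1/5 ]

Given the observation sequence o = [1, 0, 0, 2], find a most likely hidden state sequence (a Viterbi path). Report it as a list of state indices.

t=0: δ = [6.000e-02, 3.000e-02, 8.000e-02, 6.000e-02, 4.000e-02]  (obs o_0=1)
t=1: δ = [2.400e-03, 1.800e-03, 1.200e-03, 1.600e-03, 6.400e-03]  ψ = [0, 0, 3, 2, 2]  (obs o_1=0)
t=2: δ = [2.560e-04, 7.200e-05, 1.920e-04, 9.000e-05, 3.840e-04]  ψ = [4, 0, 4, 1, 4]  (obs o_2=0)
t=3: δ = [7.680e-06, 7.680e-06, 1.152e-05, 1.152e-05, 2.304e-05]  ψ = [4, 0, 4, 2, 4]  (obs o_3=2)
backtrack: best end state = 4; path = [2, 4, 4, 4]

path = [2, 4, 4, 4]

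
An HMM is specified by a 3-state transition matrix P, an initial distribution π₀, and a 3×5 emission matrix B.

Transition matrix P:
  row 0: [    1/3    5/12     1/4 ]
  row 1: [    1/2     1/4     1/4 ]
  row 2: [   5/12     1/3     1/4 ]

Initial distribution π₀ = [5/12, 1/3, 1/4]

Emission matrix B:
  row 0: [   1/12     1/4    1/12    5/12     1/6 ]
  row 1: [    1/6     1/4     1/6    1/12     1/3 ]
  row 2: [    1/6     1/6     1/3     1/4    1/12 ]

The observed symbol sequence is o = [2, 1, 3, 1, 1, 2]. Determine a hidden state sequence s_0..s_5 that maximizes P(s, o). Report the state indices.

path = [2, 1, 0, 1, 0, 2]

t=0: δ = [3.472e-02, 5.556e-02, 8.333e-02]  (obs o_0=2)
t=1: δ = [8.681e-03, 6.944e-03, 3.472e-03]  ψ = [2, 2, 2]  (obs o_1=1)
t=2: δ = [1.447e-03, 3.014e-04, 5.425e-04]  ψ = [1, 0, 0]  (obs o_2=3)
t=3: δ = [1.206e-04, 1.507e-04, 6.028e-05]  ψ = [0, 0, 0]  (obs o_3=1)
t=4: δ = [1.884e-05, 1.256e-05, 6.279e-06]  ψ = [1, 0, 1]  (obs o_4=1)
t=5: δ = [5.233e-07, 1.308e-06, 1.570e-06]  ψ = [0, 0, 0]  (obs o_5=2)
backtrack: best end state = 2; path = [2, 1, 0, 1, 0, 2]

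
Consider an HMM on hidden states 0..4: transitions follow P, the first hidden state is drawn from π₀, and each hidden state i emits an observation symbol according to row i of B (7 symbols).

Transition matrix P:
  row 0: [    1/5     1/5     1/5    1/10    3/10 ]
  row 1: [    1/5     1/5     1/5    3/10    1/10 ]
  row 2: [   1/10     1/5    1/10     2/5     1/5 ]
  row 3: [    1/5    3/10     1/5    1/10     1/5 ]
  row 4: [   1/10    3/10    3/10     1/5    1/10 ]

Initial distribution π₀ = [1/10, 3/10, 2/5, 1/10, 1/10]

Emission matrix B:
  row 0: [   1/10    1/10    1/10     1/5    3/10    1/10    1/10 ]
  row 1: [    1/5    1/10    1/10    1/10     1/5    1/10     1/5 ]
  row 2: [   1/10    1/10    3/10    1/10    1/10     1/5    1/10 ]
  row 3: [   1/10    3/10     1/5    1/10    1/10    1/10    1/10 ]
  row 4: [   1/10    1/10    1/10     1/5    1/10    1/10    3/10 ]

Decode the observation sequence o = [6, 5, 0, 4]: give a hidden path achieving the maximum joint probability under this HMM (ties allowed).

path = [1, 3, 1, 0]

t=0: δ = [1.000e-02, 6.000e-02, 4.000e-02, 1.000e-02, 3.000e-02]  (obs o_0=6)
t=1: δ = [1.200e-03, 1.200e-03, 2.400e-03, 1.800e-03, 8.000e-04]  ψ = [1, 1, 1, 1, 2]  (obs o_1=5)
t=2: δ = [3.600e-05, 1.080e-04, 3.600e-05, 9.600e-05, 4.800e-05]  ψ = [3, 3, 3, 2, 2]  (obs o_2=0)
t=3: δ = [6.480e-06, 5.760e-06, 2.160e-06, 3.240e-06, 1.920e-06]  ψ = [1, 3, 1, 1, 3]  (obs o_3=4)
backtrack: best end state = 0; path = [1, 3, 1, 0]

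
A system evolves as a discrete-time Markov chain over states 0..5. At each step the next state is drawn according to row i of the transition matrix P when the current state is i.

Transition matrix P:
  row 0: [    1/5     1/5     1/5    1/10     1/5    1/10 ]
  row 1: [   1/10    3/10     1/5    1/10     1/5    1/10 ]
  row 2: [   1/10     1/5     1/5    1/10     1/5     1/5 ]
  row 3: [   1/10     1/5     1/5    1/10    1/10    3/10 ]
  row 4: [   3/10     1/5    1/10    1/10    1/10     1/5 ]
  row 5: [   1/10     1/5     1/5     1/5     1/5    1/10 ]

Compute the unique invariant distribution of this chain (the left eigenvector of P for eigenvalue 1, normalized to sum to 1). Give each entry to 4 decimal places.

Balance equations π_j = Σ_i π_i·P[i][j]:
  π_0 = 1/5·π_0 + 1/10·π_1 + 1/10·π_2 + 1/10·π_3 + 3/10·π_4 + 1/10·π_5
  π_1 = 1/5·π_0 + 3/10·π_1 + 1/5·π_2 + 1/5·π_3 + 1/5·π_4 + 1/5·π_5
  π_2 = 1/5·π_0 + 1/5·π_1 + 1/5·π_2 + 1/5·π_3 + 1/10·π_4 + 1/5·π_5
  π_3 = 1/10·π_0 + 1/10·π_1 + 1/10·π_2 + 1/10·π_3 + 1/10·π_4 + 1/5·π_5
  π_4 = 1/5·π_0 + 1/5·π_1 + 1/5·π_2 + 1/10·π_3 + 1/10·π_4 + 1/5·π_5
  normalize: π_0 + π_1 + π_2 + π_3 + π_4 + π_5 = 1
Solving the linear system gives exactly π = [14485/97101, 2/9, 1973/10789, 1250/10789, 1848/10789, 1711/10789].

π = [0.1492, 0.2222, 0.1829, 0.1159, 0.1713, 0.1586]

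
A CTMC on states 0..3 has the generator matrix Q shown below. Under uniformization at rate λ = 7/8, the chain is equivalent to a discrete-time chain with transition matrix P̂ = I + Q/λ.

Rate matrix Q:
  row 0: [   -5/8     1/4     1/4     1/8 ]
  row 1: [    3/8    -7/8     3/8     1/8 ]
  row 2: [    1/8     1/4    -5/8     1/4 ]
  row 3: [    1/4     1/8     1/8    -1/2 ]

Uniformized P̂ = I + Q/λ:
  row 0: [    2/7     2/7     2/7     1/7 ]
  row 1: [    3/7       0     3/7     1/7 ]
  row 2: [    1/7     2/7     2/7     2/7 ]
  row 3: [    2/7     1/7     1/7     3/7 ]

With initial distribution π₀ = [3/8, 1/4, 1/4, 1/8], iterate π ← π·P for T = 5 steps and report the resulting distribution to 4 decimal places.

π = [0.2739, 0.1938, 0.2770, 0.2554]

t=0: π = [0.3750, 0.2500, 0.2500, 0.1250]
t=1: π = [0.2857, 0.1964, 0.3036, 0.2143]
t=2: π = [0.2704, 0.1990, 0.2832, 0.2474]
t=3: π = [0.2737, 0.1935, 0.2788, 0.2540]
t=4: π = [0.2735, 0.1941, 0.2771, 0.2553]
t=5: π = [0.2739, 0.1938, 0.2770, 0.2554]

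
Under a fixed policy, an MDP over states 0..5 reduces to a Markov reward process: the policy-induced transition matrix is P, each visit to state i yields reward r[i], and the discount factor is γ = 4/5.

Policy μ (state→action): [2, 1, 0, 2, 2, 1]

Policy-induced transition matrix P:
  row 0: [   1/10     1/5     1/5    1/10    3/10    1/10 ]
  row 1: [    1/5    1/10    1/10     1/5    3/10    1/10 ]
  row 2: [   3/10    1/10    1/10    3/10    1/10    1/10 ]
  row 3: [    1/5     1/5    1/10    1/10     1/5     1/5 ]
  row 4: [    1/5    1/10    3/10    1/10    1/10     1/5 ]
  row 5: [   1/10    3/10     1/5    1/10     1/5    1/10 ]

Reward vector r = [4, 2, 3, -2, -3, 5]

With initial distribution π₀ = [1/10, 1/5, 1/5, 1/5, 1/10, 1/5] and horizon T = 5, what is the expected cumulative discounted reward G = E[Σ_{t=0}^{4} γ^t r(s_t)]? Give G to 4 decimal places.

G = 4.8415

t=0: π = [0.1000, 0.2000, 0.2000, 0.2000, 0.1000, 0.2000], E[r] = 1.7000, γ^t·E[r] = 1.700000, running G = 1.700000
t=1: π = [0.1900, 0.1700, 0.1500, 0.1600, 0.2000, 0.1300], E[r] = 1.2800, γ^t·E[r] = 1.024000, running G = 2.724000
t=2: π = [0.1830, 0.1610, 0.1720, 0.1470, 0.2010, 0.1360], E[r] = 1.3530, γ^t·E[r] = 0.865920, running G = 3.589920
t=3: π = [0.1853, 0.1602, 0.1721, 0.1505, 0.1971, 0.1348], E[r] = 1.3596, γ^t·E[r] = 0.696115, running G = 4.286035
t=4: π = [0.1852, 0.1605, 0.1714, 0.1504, 0.1976, 0.1348], E[r] = 1.3562, γ^t·E[r] = 0.555500, running G = 4.841535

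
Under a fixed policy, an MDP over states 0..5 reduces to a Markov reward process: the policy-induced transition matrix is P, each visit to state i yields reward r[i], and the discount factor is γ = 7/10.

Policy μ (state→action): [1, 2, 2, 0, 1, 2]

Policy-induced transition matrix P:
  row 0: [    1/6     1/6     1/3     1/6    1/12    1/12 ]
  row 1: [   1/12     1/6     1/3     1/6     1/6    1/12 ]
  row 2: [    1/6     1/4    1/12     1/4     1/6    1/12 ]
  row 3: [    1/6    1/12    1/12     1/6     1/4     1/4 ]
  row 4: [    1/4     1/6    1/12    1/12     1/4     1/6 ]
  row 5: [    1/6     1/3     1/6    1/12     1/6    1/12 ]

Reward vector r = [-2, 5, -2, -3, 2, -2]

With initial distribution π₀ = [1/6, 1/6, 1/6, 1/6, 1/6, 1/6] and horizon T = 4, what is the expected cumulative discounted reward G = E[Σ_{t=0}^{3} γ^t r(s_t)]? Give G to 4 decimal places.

t=0: π = [0.1667, 0.1667, 0.1667, 0.1667, 0.1667, 0.1667], E[r] = -0.3333, γ^t·E[r] = -0.333333, running G = -0.333333
t=1: π = [0.1667, 0.1944, 0.1806, 0.1528, 0.1806, 0.1250], E[r] = -0.0694, γ^t·E[r] = -0.048611, running G = -0.381944
t=2: π = [0.1655, 0.1898, 0.1840, 0.1563, 0.1806, 0.1238], E[r] = -0.1053, γ^t·E[r] = -0.051609, running G = -0.433553
t=3: π = [0.1659, 0.1896, 0.1825, 0.1566, 0.1809, 0.1244], E[r] = -0.1055, γ^t·E[r] = -0.036192, running G = -0.469746

G = -0.4697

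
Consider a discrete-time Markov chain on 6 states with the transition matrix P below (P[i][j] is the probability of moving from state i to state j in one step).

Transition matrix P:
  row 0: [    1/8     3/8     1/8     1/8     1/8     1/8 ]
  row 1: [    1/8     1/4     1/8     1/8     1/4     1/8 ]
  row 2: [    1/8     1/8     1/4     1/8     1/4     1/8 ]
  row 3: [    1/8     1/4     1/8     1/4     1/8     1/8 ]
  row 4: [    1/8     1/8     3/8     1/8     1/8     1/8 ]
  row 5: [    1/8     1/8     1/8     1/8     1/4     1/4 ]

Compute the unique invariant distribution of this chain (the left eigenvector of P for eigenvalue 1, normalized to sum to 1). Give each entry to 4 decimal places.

π = [0.1250, 0.1990, 0.1978, 0.1429, 0.1925, 0.1429]

Balance equations π_j = Σ_i π_i·P[i][j]:
  π_0 = 1/8·π_0 + 1/8·π_1 + 1/8·π_2 + 1/8·π_3 + 1/8·π_4 + 1/8·π_5
  π_1 = 3/8·π_0 + 1/4·π_1 + 1/8·π_2 + 1/4·π_3 + 1/8·π_4 + 1/8·π_5
  π_2 = 1/8·π_0 + 1/8·π_1 + 1/4·π_2 + 1/8·π_3 + 3/8·π_4 + 1/8·π_5
  π_3 = 1/8·π_0 + 1/8·π_1 + 1/8·π_2 + 1/4·π_3 + 1/8·π_4 + 1/8·π_5
  π_4 = 1/8·π_0 + 1/4·π_1 + 1/4·π_2 + 1/8·π_3 + 1/8·π_4 + 1/4·π_5
  normalize: π_0 + π_1 + π_2 + π_3 + π_4 + π_5 = 1
Solving the linear system gives exactly π = [1/8, 39/196, 349/1764, 1/7, 97/504, 1/7].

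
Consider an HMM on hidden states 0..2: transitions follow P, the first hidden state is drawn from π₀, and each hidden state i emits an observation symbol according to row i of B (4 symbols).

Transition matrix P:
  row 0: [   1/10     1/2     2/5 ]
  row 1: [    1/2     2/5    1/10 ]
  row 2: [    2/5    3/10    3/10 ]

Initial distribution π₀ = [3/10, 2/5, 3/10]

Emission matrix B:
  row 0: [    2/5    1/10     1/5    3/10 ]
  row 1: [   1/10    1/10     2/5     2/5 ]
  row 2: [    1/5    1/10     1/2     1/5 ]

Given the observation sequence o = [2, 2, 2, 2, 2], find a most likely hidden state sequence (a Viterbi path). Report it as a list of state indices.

path = [1, 1, 1, 1, 1]

t=0: δ = [6.000e-02, 1.600e-01, 1.500e-01]  (obs o_0=2)
t=1: δ = [1.600e-02, 2.560e-02, 2.250e-02]  ψ = [1, 1, 2]  (obs o_1=2)
t=2: δ = [2.560e-03, 4.096e-03, 3.375e-03]  ψ = [1, 1, 2]  (obs o_2=2)
t=3: δ = [4.096e-04, 6.554e-04, 5.120e-04]  ψ = [1, 1, 0]  (obs o_3=2)
t=4: δ = [6.554e-05, 1.049e-04, 8.192e-05]  ψ = [1, 1, 0]  (obs o_4=2)
backtrack: best end state = 1; path = [1, 1, 1, 1, 1]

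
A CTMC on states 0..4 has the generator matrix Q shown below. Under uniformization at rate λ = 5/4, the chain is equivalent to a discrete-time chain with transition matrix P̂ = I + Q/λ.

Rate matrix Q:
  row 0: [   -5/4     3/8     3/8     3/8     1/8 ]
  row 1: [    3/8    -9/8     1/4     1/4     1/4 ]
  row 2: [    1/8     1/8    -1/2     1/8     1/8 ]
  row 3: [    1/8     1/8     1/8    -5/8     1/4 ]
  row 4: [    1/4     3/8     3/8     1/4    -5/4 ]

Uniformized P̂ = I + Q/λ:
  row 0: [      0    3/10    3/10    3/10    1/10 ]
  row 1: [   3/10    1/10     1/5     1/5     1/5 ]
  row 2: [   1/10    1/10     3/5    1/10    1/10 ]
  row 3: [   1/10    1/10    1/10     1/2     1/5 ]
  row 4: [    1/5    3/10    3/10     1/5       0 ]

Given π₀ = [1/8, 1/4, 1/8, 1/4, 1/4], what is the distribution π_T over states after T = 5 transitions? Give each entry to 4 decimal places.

t=0: π = [0.1250, 0.2500, 0.1250, 0.2500, 0.2500]
t=1: π = [0.1625, 0.1750, 0.2625, 0.2750, 0.1250]
t=2: π = [0.1313, 0.1575, 0.3063, 0.2725, 0.1325]
t=3: π = [0.1316, 0.1528, 0.3216, 0.2643, 0.1298]
t=4: π = [0.1304, 0.1523, 0.3284, 0.2603, 0.1287]
t=5: π = [0.1303, 0.1518, 0.3312, 0.2583, 0.1284]

π = [0.1303, 0.1518, 0.3312, 0.2583, 0.1284]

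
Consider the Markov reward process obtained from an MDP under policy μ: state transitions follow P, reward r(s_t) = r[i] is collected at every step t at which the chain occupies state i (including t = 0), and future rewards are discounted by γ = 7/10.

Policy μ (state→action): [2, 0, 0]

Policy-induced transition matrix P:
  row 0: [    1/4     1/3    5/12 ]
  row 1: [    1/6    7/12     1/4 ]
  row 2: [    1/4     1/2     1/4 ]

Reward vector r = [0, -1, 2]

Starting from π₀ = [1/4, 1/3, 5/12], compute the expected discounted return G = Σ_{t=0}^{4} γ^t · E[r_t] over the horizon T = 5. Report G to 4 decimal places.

G = 0.6390

t=0: π = [0.2500, 0.3333, 0.4167], E[r] = 0.5000, γ^t·E[r] = 0.500000, running G = 0.500000
t=1: π = [0.2222, 0.4861, 0.2917], E[r] = 0.0972, γ^t·E[r] = 0.068056, running G = 0.568056
t=2: π = [0.2095, 0.5035, 0.2870], E[r] = 0.0706, γ^t·E[r] = 0.034595, running G = 0.602650
t=3: π = [0.2080, 0.5070, 0.2849], E[r] = 0.0628, γ^t·E[r] = 0.021537, running G = 0.624187
t=4: π = [0.2077, 0.5076, 0.2847], E[r] = 0.0618, γ^t·E[r] = 0.014831, running G = 0.639018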